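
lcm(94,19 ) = 1786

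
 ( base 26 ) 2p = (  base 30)2H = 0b1001101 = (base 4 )1031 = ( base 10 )77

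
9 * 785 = 7065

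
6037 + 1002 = 7039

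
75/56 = 1+19/56 = 1.34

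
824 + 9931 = 10755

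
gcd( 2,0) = 2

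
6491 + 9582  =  16073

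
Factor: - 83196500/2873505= - 2^2*3^( - 1 )*5^2*23^( - 1) * 8329^( - 1 )*166393^1 = - 16639300/574701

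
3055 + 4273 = 7328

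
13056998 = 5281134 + 7775864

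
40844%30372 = 10472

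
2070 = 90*23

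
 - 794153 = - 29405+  - 764748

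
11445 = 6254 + 5191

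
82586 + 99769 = 182355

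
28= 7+21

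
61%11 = 6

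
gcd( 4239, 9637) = 1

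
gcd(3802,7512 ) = 2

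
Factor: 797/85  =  5^ (-1)*17^( - 1)*797^1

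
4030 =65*62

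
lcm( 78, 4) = 156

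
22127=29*763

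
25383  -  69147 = -43764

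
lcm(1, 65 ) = 65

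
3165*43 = 136095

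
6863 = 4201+2662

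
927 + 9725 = 10652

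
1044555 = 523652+520903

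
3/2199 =1/733 = 0.00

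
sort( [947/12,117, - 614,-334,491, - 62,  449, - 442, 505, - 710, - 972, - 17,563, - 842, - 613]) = [ - 972, - 842,-710, - 614, - 613,-442, - 334, - 62, - 17, 947/12, 117,449,491, 505 , 563 ] 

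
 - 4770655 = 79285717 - 84056372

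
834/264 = 139/44 = 3.16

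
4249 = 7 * 607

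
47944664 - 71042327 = - 23097663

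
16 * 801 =12816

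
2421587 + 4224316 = 6645903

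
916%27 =25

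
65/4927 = 5/379 = 0.01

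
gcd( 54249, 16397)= 1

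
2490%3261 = 2490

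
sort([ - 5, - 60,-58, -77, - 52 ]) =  [ - 77 , - 60, - 58, - 52,-5] 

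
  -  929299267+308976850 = - 620322417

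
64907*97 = 6295979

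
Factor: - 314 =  - 2^1*157^1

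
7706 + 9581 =17287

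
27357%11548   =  4261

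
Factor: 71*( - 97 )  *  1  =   - 71^1  *  97^1 = - 6887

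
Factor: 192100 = 2^2*5^2*17^1*113^1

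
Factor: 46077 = 3^1 * 15359^1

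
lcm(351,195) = 1755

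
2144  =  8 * 268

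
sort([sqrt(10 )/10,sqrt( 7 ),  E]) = [sqrt( 10)/10, sqrt ( 7), E ]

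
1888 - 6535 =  - 4647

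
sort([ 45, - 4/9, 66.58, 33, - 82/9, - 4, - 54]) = [- 54, - 82/9, -4, - 4/9,33, 45,66.58]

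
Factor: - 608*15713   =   - 2^5*19^2* 827^1 = - 9553504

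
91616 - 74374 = 17242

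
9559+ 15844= 25403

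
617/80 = 617/80 = 7.71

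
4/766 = 2/383 = 0.01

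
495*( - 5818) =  - 2879910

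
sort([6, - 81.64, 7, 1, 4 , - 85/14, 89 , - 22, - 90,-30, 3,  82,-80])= [ - 90, -81.64,-80,-30,-22,  -  85/14,  1, 3, 4, 6,7, 82,89] 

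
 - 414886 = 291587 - 706473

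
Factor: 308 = 2^2*7^1 * 11^1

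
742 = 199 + 543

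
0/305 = 0= 0.00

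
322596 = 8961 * 36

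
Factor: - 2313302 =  - 2^1*41^1*28211^1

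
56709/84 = 18903/28=675.11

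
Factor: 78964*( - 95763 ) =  - 2^2*3^1*19^1*137^1*233^1*1039^1   =  - 7561829532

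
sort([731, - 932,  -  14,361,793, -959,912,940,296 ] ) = [  -  959, - 932, - 14, 296,361,  731, 793,912,940]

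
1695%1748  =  1695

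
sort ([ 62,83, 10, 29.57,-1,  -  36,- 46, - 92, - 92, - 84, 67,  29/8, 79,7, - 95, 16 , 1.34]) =[ - 95, - 92, - 92,  -  84, - 46, - 36, - 1,1.34 , 29/8, 7, 10, 16, 29.57, 62,67, 79, 83 ] 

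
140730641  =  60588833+80141808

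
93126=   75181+17945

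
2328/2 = 1164 = 1164.00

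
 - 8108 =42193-50301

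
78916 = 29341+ 49575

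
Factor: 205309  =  13^1 *17^1 * 929^1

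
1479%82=3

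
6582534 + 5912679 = 12495213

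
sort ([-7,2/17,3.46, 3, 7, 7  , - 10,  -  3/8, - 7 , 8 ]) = [-10,-7, - 7,-3/8, 2/17, 3, 3.46, 7,7  ,  8 ]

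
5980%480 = 220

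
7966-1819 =6147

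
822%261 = 39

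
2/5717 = 2/5717= 0.00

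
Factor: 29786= 2^1*53^1*281^1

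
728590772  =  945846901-217256129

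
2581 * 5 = 12905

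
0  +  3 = 3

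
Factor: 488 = 2^3 *61^1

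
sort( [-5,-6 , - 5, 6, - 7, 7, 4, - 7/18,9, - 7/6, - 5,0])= [-7,-6, - 5,  -  5, - 5  , -7/6, - 7/18, 0, 4, 6 , 7,9]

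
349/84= 349/84 = 4.15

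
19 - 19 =0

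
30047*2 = 60094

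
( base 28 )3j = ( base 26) 3P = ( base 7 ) 205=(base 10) 103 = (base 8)147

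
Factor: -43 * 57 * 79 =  - 193629 =- 3^1*19^1  *43^1 * 79^1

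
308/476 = 11/17= 0.65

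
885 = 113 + 772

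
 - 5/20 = - 1/4 = - 0.25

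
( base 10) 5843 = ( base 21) D55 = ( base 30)6en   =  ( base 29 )6RE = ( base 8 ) 13323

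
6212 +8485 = 14697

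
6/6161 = 6/6161  =  0.00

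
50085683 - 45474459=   4611224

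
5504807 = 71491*77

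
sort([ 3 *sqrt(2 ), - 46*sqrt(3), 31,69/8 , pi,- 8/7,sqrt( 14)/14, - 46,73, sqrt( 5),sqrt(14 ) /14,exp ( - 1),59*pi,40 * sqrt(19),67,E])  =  [-46 * sqrt ( 3), - 46 ,-8/7,sqrt( 14) /14,sqrt(14)/14,exp( - 1), sqrt ( 5),E,pi, 3*sqrt( 2),69/8 , 31,67,73, 40 * sqrt (19),59*pi]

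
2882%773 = 563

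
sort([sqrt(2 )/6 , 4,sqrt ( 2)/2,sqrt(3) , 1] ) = [sqrt(2 ) /6,sqrt(2) /2,  1, sqrt(3 ), 4]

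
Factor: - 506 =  - 2^1*  11^1*23^1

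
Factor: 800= 2^5*5^2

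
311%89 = 44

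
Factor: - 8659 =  - 7^1*1237^1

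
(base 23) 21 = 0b101111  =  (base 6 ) 115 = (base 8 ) 57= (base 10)47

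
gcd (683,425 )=1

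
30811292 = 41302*746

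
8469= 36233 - 27764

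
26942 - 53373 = -26431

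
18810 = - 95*(-198 )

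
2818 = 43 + 2775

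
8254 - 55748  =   - 47494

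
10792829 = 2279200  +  8513629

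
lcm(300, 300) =300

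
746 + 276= 1022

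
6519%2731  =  1057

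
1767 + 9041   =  10808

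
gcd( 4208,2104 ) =2104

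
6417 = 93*69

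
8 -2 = 6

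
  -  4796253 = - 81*59213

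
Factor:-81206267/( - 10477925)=5^( - 2)*31^1*113^( - 1 )*3709^( - 1 )*2619557^1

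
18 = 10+8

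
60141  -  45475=14666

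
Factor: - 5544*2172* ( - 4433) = 2^5 * 3^3* 7^1 *11^2*13^1*31^1*181^1 = 53380270944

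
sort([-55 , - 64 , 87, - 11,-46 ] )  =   [ -64,-55, - 46, - 11,87]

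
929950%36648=13750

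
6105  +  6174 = 12279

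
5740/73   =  78 + 46/73= 78.63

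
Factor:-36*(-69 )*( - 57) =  - 141588  =  - 2^2*3^4*19^1*23^1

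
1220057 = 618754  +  601303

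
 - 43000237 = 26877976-69878213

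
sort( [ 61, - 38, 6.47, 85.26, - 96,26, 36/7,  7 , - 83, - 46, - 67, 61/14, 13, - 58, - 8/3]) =[  -  96, - 83,  -  67, - 58, - 46, - 38, - 8/3,61/14, 36/7 , 6.47,7,13,  26, 61,85.26]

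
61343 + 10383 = 71726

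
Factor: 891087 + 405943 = 1297030 = 2^1*5^1 * 7^2*2647^1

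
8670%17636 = 8670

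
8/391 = 8/391 = 0.02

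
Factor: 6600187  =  11^2*54547^1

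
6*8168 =49008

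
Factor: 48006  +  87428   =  2^1*13^1*5209^1 = 135434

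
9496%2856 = 928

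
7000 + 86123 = 93123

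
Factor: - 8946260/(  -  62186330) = 894626/6218633 = 2^1*61^1*151^( -1)*7333^1*41183^(  -  1) 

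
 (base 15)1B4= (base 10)394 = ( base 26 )f4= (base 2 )110001010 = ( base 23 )h3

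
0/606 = 0 = 0.00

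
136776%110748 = 26028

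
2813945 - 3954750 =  - 1140805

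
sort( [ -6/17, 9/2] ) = [ - 6/17,9/2 ]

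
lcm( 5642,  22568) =22568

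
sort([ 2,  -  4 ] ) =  [ - 4,2] 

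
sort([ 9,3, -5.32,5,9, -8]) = [ - 8, - 5.32, 3, 5, 9,9 ] 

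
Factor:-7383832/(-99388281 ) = 2^3 * 3^( - 1 )*751^1 * 1229^1*1999^( - 1)*16573^(-1)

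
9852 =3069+6783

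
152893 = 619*247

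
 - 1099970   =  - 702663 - 397307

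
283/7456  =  283/7456= 0.04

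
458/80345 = 458/80345= 0.01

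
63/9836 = 63/9836= 0.01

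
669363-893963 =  - 224600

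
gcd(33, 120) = 3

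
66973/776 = 66973/776 = 86.31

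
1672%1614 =58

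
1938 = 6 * 323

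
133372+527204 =660576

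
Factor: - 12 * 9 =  - 2^2 * 3^3  =  - 108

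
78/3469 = 78/3469 = 0.02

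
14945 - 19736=-4791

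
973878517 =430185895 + 543692622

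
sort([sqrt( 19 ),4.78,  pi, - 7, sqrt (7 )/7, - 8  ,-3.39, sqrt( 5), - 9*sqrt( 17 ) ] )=[ - 9*sqrt ( 17),-8, - 7, - 3.39, sqrt(7 )/7, sqrt(5 ), pi, sqrt(19 ), 4.78] 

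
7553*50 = 377650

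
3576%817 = 308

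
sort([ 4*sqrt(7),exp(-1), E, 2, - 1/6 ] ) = [ - 1/6 , exp (  -  1 ), 2, E,4*sqrt(7 )]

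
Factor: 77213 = 77213^1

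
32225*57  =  1836825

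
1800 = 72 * 25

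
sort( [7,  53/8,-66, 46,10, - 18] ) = [ - 66,- 18, 53/8,7, 10, 46 ]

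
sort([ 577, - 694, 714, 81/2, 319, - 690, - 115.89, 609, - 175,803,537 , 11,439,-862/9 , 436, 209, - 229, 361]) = [ - 694, - 690 , - 229,  -  175 ,- 115.89, - 862/9, 11, 81/2,209, 319,  361 , 436,439,  537,577, 609 , 714, 803 ] 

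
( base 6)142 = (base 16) 3e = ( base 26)2a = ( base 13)4A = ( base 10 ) 62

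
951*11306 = 10752006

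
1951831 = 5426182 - 3474351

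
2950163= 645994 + 2304169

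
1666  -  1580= 86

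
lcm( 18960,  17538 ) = 701520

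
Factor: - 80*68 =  - 2^6*5^1*17^1 = - 5440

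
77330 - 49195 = 28135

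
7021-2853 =4168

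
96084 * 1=96084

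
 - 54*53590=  - 2893860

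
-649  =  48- 697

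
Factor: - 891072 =-2^6*3^2*7^1*13^1*17^1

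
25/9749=25/9749 = 0.00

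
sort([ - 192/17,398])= [ - 192/17,  398]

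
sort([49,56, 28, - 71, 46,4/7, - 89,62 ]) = [ - 89, - 71,  4/7,28,  46,49,  56, 62 ] 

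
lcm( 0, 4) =0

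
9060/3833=2  +  1394/3833 = 2.36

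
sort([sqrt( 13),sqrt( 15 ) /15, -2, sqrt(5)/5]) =[ - 2, sqrt( 15 ) /15,sqrt(5 )/5 , sqrt (13)] 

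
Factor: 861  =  3^1*7^1 *41^1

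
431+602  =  1033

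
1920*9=17280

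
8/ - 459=-8/459 = - 0.02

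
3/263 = 3/263 = 0.01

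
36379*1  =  36379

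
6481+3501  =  9982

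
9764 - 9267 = 497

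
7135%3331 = 473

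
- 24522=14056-38578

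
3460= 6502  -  3042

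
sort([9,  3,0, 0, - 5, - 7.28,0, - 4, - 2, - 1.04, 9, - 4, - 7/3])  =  [-7.28, - 5,  -  4, - 4, - 7/3, - 2,  -  1.04,0, 0,0,3, 9, 9]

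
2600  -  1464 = 1136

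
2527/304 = 133/16 = 8.31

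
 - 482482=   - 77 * 6266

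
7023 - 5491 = 1532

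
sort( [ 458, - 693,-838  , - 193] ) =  [ - 838, - 693, - 193,458] 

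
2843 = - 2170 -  - 5013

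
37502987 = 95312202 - 57809215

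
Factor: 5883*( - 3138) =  - 2^1*3^2*37^1*53^1*523^1  =  -18460854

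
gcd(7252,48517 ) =7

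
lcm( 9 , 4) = 36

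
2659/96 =2659/96 = 27.70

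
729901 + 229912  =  959813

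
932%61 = 17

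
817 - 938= - 121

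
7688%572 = 252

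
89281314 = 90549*986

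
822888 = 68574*12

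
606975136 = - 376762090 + 983737226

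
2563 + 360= 2923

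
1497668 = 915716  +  581952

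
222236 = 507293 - 285057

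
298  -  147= 151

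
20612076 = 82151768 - 61539692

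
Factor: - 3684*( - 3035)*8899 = 2^2*3^1*5^1*11^1 * 307^1 * 607^1*809^1 = 99499185060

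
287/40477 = 287/40477 = 0.01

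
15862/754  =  7931/377 = 21.04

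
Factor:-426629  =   - 7^1*59^1*1033^1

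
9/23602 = 9/23602 = 0.00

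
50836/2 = 25418 = 25418.00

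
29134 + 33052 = 62186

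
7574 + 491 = 8065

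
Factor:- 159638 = - 2^1*19^1*4201^1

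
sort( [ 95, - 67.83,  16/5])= [ -67.83, 16/5,  95] 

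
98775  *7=691425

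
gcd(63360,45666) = 18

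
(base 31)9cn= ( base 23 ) h25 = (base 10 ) 9044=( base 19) 1610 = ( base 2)10001101010100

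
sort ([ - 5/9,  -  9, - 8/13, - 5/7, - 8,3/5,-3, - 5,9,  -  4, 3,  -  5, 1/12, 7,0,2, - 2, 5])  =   [ - 9, - 8,-5, - 5,-4,- 3, -2,-5/7, - 8/13, - 5/9,0, 1/12,3/5, 2,3,5,7,9]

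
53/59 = 53/59 = 0.90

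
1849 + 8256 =10105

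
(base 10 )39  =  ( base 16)27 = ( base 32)17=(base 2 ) 100111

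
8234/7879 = 8234/7879 = 1.05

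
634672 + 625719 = 1260391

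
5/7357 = 5/7357 = 0.00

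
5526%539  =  136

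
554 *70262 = 38925148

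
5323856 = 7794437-2470581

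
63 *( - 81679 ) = - 5145777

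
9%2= 1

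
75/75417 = 25/25139 =0.00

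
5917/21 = 5917/21 = 281.76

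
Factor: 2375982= 2^1*3^2 * 7^1 * 109^1 * 173^1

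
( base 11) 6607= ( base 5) 234334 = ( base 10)8719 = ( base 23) gb2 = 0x220f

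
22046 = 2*11023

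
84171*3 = 252513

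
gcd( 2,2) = 2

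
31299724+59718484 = 91018208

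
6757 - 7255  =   - 498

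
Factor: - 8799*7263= - 3^4*7^1  *269^1*419^1 = - 63907137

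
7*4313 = 30191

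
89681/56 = 1601 + 25/56 = 1601.45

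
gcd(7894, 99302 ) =2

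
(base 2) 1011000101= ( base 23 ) 17j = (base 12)4B1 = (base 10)709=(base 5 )10314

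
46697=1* 46697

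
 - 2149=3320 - 5469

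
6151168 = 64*96112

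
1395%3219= 1395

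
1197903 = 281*4263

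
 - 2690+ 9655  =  6965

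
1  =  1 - 0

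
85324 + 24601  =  109925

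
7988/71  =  112+36/71 = 112.51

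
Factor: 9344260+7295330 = 16639590 = 2^1*3^1*5^1 * 11^1*50423^1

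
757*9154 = 6929578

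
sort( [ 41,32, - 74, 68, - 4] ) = [ - 74, - 4, 32, 41,68] 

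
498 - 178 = 320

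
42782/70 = 611 + 6/35 = 611.17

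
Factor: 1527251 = 11^1*138841^1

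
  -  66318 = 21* ( -3158)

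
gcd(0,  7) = 7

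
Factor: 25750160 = 2^4*5^1 * 109^1*2953^1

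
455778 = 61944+393834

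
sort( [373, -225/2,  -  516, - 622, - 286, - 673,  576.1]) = [ - 673, - 622,-516, - 286, - 225/2,373,576.1 ] 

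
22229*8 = 177832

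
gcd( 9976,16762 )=58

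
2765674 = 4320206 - 1554532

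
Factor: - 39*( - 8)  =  2^3*3^1*13^1= 312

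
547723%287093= 260630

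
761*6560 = 4992160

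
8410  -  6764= 1646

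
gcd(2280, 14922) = 6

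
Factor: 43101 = 3^2*4789^1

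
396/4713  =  132/1571 = 0.08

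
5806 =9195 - 3389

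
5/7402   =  5/7402 = 0.00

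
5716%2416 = 884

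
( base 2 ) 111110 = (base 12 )52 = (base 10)62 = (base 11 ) 57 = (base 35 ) 1r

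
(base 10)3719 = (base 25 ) 5NJ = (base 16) E87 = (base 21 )892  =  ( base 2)111010000111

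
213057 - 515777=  - 302720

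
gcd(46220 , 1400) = 20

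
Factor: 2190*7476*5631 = 2^3*3^3*5^1*7^1 * 73^1*89^1 * 1877^1 = 92193209640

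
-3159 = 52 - 3211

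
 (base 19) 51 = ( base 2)1100000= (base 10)96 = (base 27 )3F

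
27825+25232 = 53057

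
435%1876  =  435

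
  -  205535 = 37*(- 5555 )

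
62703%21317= 20069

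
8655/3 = 2885 = 2885.00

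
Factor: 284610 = 2^1 *3^1 * 5^1*53^1*179^1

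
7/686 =1/98  =  0.01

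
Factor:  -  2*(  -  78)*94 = 2^3  *  3^1*13^1 * 47^1 = 14664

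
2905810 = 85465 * 34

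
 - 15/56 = - 15/56= - 0.27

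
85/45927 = 85/45927 = 0.00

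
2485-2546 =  - 61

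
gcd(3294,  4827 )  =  3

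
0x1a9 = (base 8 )651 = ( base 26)g9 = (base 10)425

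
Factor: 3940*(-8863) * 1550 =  -2^3 *5^3*31^1*197^1*8863^1 = - 54126341000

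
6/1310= 3/655 = 0.00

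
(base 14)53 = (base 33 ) 27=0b1001001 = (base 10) 73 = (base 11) 67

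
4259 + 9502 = 13761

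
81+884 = 965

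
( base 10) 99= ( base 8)143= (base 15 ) 69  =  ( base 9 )120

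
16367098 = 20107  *814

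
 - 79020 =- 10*7902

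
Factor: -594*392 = -2^4*3^3*7^2*11^1  =  -232848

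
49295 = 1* 49295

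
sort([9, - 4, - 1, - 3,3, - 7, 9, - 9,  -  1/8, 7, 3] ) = [ - 9, - 7, - 4, - 3, - 1 , - 1/8,  3,3, 7,  9, 9] 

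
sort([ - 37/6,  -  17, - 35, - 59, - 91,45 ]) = [ - 91, - 59, - 35,-17, - 37/6, 45]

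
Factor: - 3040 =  - 2^5*5^1*19^1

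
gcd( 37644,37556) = 4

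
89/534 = 1/6 = 0.17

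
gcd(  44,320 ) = 4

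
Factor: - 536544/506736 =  - 2^1*3^2 * 17^(-1)= -18/17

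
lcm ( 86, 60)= 2580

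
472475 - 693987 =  - 221512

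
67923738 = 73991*918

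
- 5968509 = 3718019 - 9686528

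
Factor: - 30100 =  - 2^2*5^2*7^1 *43^1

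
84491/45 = 1877 + 26/45= 1877.58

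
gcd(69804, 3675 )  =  21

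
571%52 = 51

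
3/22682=3/22682= 0.00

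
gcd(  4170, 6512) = 2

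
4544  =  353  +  4191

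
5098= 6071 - 973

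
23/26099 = 23/26099 = 0.00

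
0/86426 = 0 = 0.00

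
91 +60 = 151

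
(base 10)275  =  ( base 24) BB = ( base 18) f5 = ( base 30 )95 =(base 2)100010011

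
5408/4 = 1352 = 1352.00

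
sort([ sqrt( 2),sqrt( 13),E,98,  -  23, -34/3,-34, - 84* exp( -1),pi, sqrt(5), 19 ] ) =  [  -  34,- 84 * exp( - 1 ), - 23,-34/3, sqrt ( 2),sqrt( 5) , E,pi,sqrt( 13 ),19, 98 ] 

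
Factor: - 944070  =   - 2^1*3^1 * 5^1*31469^1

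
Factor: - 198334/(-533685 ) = 2^1*3^ ( - 1) *5^ ( - 1) *47^(- 1 )*131^1= 262/705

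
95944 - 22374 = 73570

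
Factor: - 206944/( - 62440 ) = 116/35 = 2^2*5^(-1)*7^( - 1 )*29^1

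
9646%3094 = 364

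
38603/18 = 2144 + 11/18= 2144.61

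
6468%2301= 1866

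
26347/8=26347/8 = 3293.38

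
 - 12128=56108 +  - 68236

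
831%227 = 150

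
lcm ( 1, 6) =6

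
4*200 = 800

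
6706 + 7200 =13906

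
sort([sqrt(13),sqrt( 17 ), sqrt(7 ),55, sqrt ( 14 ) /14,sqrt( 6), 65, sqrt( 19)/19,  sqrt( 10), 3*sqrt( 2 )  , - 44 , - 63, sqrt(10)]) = [ - 63, - 44, sqrt( 19) /19 , sqrt( 14)/14,sqrt( 6),sqrt ( 7 ), sqrt(10), sqrt(10 ),sqrt( 13), sqrt(17 ), 3* sqrt(2 ), 55, 65]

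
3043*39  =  118677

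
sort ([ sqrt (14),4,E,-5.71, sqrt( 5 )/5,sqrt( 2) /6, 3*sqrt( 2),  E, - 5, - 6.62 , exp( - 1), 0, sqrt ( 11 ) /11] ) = [-6.62, - 5.71,  -  5 , 0, sqrt( 2) /6,sqrt( 11)/11, exp( - 1),sqrt( 5 ) /5,E,E, sqrt( 14),4  ,  3 *sqrt( 2) ]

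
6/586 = 3/293 = 0.01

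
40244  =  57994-17750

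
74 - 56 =18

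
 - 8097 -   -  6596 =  - 1501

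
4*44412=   177648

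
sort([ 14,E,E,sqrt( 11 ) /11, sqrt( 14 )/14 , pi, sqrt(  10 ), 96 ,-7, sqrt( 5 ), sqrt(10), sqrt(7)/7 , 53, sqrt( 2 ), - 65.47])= [ - 65.47,  -  7, sqrt( 14) /14,  sqrt( 11 ) /11, sqrt( 7)/7, sqrt ( 2) , sqrt ( 5),E , E, pi,sqrt(10),sqrt(10), 14, 53,96] 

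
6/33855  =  2/11285 = 0.00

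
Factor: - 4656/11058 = - 2^3 * 19^( - 1 ) =- 8/19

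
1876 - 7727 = -5851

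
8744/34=257 + 3/17 = 257.18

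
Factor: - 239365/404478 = - 2^( - 1)*3^( -2)*5^1*  7^2 *23^( -1 ) = - 245/414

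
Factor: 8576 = 2^7*67^1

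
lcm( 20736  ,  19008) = 228096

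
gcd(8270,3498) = 2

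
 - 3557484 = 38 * ( - 93618 ) 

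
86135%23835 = 14630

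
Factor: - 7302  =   - 2^1 * 3^1*1217^1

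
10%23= 10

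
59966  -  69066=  - 9100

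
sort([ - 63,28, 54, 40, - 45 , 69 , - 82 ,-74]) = [  -  82  , - 74 , - 63,-45 , 28, 40 , 54, 69 ] 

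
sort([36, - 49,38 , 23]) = [-49 , 23,36, 38 ]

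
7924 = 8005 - 81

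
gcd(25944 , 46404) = 12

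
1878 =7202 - 5324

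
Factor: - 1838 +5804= 2^1*3^1*661^1  =  3966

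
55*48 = 2640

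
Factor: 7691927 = 71^1*131^1*827^1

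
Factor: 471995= 5^1 * 94399^1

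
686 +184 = 870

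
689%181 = 146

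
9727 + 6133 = 15860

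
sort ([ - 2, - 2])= [  -  2, - 2 ]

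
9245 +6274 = 15519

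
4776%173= 105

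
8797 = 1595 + 7202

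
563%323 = 240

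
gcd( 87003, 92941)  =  1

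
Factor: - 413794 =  - 2^1*206897^1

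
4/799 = 4/799 = 0.01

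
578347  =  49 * 11803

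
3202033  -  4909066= - 1707033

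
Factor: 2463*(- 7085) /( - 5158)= 17450355/5158  =  2^( - 1)*3^1 * 5^1*13^1*109^1*821^1*2579^( - 1)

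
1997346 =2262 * 883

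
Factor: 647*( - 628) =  - 2^2*157^1*647^1 = - 406316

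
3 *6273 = 18819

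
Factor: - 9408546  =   - 2^1*3^2*7^1*89^1 * 839^1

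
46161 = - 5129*( - 9) 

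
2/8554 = 1/4277 = 0.00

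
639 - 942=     -  303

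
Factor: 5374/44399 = 2^1*29^( - 1)*1531^( - 1)*2687^1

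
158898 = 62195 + 96703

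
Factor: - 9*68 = -612 = - 2^2*3^2 * 17^1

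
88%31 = 26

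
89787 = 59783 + 30004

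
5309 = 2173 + 3136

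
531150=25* 21246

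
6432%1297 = 1244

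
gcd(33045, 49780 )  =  5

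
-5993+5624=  - 369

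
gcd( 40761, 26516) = 7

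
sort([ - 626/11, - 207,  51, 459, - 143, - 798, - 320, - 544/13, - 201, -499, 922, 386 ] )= [ - 798, - 499, - 320,-207, - 201,- 143,-626/11,-544/13,  51 , 386,459,922]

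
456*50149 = 22867944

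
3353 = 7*479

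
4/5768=1/1442 = 0.00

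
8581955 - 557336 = 8024619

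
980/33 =29  +  23/33= 29.70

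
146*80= 11680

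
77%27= 23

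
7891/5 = 7891/5 = 1578.20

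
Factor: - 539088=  - 2^4*3^1*11^1*1021^1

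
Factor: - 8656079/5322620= - 2^ ( - 2)*5^( - 1 )*41^( - 1)*6491^( - 1) * 8656079^1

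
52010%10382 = 100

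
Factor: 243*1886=2^1*3^5 *23^1*41^1=458298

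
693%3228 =693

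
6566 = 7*938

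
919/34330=919/34330 = 0.03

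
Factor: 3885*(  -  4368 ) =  - 2^4* 3^2*5^1*7^2*13^1*  37^1= - 16969680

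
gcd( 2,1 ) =1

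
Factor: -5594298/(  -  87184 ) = 2^ (  -  3 )*3^1*193^1 *4831^1 *5449^(-1) = 2797149/43592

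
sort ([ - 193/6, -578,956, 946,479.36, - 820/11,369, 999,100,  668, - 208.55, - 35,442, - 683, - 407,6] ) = [ - 683, -578,-407 , -208.55, - 820/11, - 35, - 193/6,6,100,369, 442,479.36,668, 946, 956,999] 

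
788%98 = 4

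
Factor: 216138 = 2^1*3^1 * 13^1*17^1*163^1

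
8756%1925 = 1056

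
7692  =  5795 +1897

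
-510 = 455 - 965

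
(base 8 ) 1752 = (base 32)VA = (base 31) 11a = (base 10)1002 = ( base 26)1CE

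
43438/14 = 21719/7=3102.71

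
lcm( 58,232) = 232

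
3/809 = 3/809 =0.00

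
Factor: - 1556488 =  - 2^3*29^1*6709^1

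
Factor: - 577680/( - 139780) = 2^2*3^1*83^1*241^( - 1) = 996/241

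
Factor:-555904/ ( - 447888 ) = 2^3*3^( - 1)*7^(-1)*31^( - 1)*101^1 = 808/651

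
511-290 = 221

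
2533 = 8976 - 6443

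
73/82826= 73/82826 =0.00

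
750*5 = 3750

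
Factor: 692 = 2^2*173^1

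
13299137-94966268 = -81667131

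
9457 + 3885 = 13342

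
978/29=33+21/29 = 33.72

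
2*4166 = 8332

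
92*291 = 26772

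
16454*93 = 1530222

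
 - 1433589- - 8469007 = 7035418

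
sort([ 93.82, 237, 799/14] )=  [799/14, 93.82, 237]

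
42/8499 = 14/2833=0.00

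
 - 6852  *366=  - 2507832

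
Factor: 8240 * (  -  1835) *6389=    - 2^4*5^2 * 103^1* 367^1* 6389^1= - 96604235600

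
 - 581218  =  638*( - 911 ) 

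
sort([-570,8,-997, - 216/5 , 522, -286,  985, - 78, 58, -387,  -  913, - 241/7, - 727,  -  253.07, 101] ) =[ - 997, - 913 , - 727,-570,-387,-286, -253.07,  -  78, - 216/5, - 241/7,8, 58,101,522,985] 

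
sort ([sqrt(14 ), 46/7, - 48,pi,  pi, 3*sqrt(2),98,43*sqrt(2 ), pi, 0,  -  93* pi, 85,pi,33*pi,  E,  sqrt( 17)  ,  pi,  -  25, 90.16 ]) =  [ - 93*pi, - 48,-25  ,  0, E, pi,pi, pi,pi,pi,  sqrt(14) , sqrt(17), 3*sqrt(2), 46/7,43*sqrt(2), 85,90.16, 98, 33*pi]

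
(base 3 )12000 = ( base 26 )55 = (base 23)5K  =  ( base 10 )135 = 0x87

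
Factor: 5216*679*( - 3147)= -11145616608 = - 2^5*3^1*7^1 * 97^1*163^1*1049^1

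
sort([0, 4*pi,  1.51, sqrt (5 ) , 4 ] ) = [0, 1.51, sqrt(5 ), 4,4*pi] 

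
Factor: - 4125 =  - 3^1*5^3*11^1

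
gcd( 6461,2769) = 923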